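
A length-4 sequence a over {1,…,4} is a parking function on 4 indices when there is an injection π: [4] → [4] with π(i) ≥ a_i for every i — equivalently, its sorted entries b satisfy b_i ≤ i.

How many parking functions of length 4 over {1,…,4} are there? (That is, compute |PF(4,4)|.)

125

Count = (5−4)·5^(4−1) = 1×125 = 125 [KW]
E.g. (4,1,3,1) → sorted (1,1,3,4): b_i ≤ i ∀i, a PF.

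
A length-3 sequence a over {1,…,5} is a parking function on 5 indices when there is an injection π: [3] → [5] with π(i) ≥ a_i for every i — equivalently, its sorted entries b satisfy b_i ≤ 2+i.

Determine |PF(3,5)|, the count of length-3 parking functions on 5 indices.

108

#PF = (5+1−3)·(5+1)^{3−1} = 3 · 36 = 108 [KW]
Example (4,5,3) → sorted (3,4,5): b_i ≤ 2+i ∀i, a PF.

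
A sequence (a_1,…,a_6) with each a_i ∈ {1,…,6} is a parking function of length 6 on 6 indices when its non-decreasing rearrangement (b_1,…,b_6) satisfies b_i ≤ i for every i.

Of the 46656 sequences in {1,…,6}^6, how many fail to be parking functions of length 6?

Count = (6−6+1)·(6+1)^(6−1) = 1·16807 = 16807 (Pollak)
Check (4,1,5,5,5,1) → sorted (1,1,4,5,5,5): b_3=4>3, not a PF.
6^6 − 16807 = 46656 − 16807 = 29849

29849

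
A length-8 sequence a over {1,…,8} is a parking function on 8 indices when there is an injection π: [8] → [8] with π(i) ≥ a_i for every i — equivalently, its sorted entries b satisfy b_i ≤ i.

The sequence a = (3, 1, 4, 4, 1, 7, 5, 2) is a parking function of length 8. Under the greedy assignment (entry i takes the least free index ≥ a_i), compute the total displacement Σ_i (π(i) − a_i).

Σπ = 8·9/2 = 36 (π permutes [8]); Σa = 3+1+4+4+1+7+5+2 = 27; disp = 36−27 = 9.

9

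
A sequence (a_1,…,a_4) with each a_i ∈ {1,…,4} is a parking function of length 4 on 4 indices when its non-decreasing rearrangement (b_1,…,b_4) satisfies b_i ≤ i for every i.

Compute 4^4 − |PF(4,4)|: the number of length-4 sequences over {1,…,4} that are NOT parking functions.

|PF| = (4−4+1)·(4+1)^(4−1) = 1·125 = 125
Example (3,4,4,4) → sorted (3,4,4,4): b_1=3>1, not a PF.
So 256 − 125 = 131 fail.

131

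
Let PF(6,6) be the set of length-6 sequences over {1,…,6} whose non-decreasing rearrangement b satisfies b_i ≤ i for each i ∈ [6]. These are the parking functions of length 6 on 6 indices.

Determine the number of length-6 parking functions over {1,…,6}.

16807

|PF(6,6)| = (6−6+1)·(6+1)^(6−1) = 1 · 16807 = 16807 (Pollak)
Example (2,1,3,5,1,3) → sorted (1,1,2,3,3,5): b_i ≤ i ∀i, a PF.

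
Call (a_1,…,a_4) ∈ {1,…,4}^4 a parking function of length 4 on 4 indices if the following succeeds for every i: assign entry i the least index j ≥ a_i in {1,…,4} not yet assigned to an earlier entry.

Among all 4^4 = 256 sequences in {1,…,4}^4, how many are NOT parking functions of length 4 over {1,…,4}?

131

|PF| = 1·5^3 = 1×125 = 125
E.g. (4,1,1,4) → sorted (1,1,4,4): b_3=4>3, not a PF.
So 256 − 125 = 131 fail.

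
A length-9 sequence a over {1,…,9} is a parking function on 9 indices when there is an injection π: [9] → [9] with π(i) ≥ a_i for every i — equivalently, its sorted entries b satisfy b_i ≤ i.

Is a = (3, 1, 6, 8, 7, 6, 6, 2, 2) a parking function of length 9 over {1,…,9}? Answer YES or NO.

NO

Order a: b = (1, 2, 2, 3, 6, 6, 6, 7, 8).
  b_1=1 ≤ 1
  b_2=2 ≤ 2
  b_3=2 ≤ 3
  b_4=3 ≤ 4
  b_5=6 > 5
  fails at i=5 ⇒ NO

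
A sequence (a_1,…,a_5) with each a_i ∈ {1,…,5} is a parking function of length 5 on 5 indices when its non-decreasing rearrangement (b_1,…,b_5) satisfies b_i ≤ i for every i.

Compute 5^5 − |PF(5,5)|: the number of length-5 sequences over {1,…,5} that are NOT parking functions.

|PF| = (5−5+1)·(5+1)^(5−1) = 1·1296 = 1296 (Konheim–Weiss)
Check (5,3,2,4,5) → sorted (2,3,4,5,5): b_1=2>1, not a PF.
Total 3125; non-PF = 3125−1296 = 1829

1829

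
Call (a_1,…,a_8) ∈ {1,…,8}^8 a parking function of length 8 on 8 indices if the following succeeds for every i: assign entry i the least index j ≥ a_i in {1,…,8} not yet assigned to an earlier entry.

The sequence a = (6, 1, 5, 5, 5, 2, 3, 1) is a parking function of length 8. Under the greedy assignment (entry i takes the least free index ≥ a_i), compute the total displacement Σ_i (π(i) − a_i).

Σπ = 36 ({1..8} each once); Σa = 6+1+5+5+5+2+3+1 = 28; disp = 36−28 = 8.

8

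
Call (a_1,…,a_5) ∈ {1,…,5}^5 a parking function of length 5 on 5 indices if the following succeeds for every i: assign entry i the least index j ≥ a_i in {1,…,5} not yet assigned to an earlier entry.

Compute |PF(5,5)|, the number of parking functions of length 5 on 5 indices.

#PF = 1·6^4 = 1·1296 = 1296 (Pollak)
One tuple (4,2,1,2,4) → sorted (1,2,2,4,4): b_i ≤ i ∀i, a PF.

1296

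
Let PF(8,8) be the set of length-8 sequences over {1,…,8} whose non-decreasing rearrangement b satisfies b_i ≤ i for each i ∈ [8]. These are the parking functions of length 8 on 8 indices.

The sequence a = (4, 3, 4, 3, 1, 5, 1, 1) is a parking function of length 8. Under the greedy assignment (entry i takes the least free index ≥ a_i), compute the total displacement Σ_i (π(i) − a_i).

Σπ = 36 ({1..8} each once); Σa = 4+3+4+3+1+5+1+1 = 22; disp = 36−22 = 14.

14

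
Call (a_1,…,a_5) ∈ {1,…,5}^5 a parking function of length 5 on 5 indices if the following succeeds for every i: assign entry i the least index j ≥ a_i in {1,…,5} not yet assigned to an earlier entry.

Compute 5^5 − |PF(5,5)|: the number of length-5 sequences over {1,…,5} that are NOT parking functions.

Count = 1·6^4 = 1 · 1296 = 1296 (Pollak)
E.g. (5,5,5,5,2) → sorted (2,5,5,5,5): b_1=2>1, not a PF.
So 3125 − 1296 = 1829 fail.

1829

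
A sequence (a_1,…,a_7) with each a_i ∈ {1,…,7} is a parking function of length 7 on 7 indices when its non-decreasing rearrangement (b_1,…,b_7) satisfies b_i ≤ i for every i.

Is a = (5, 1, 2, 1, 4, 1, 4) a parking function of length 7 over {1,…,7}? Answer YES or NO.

YES

Rearranged: b = (1, 1, 1, 2, 4, 4, 5).
  b_1=1 ≤ 1
  b_2=1 ≤ 2
  b_3=1 ≤ 3
  b_4=2 ≤ 4
  b_5=4 ≤ 5
  b_6=4 ≤ 6
  b_7=5 ≤ 7
All bounds hold ⇒ YES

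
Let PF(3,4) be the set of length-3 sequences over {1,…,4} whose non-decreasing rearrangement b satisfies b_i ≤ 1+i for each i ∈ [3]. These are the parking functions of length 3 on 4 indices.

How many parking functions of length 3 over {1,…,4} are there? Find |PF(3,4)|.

|PF| = (5−3)·5^(3−1) = 2×25 = 50 (Konheim–Weiss)
One tuple (2,3,4) → sorted (2,3,4): b_i ≤ 1+i ∀i, a PF.

50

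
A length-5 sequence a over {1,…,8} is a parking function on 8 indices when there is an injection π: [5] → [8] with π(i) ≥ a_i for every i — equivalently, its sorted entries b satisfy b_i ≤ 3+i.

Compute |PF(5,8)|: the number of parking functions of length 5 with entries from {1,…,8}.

|PF(5,8)| = (8+1−5)·(8+1)^{5−1} = 4·6561 = 26244 [KW]
Example (6,2,1,2,4) → sorted (1,2,2,4,6): b_i ≤ 3+i ∀i, a PF.

26244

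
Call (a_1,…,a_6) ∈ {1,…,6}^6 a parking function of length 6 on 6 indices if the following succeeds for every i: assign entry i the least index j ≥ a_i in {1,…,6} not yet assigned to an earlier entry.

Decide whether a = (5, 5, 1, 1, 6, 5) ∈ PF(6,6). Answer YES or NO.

NO

Rearranged: b = (1, 1, 5, 5, 5, 6).
  b_1=1 ≤ 1
  b_2=1 ≤ 2
  b_3=5 > 3
  fails at i=3 ⇒ NO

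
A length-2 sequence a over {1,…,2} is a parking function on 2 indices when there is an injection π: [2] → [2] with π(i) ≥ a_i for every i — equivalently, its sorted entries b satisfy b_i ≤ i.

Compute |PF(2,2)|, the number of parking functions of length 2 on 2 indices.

|PF| = 1·3^1 = 1 · 3 = 3
Example (1,1) → sorted (1,1): b_i ≤ i ∀i, a PF.

3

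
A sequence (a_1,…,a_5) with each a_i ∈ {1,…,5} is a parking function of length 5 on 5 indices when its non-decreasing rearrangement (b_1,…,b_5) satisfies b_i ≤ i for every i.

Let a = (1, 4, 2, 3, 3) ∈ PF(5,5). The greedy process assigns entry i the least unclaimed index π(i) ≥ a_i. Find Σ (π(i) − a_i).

2

Σπ = 5·6/2 = 15 (π permutes [5]); Σa = 1+4+2+3+3 = 13; disp = 15−13 = 2.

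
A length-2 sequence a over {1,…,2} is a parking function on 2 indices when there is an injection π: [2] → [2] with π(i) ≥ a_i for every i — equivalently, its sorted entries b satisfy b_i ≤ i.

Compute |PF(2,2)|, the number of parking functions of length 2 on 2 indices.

|PF(2,2)| = (2−2+1)·(2+1)^(2−1) = 1 · 3 = 3 [KW]
Check (1,2) → sorted (1,2): b_i ≤ i ∀i, a PF.

3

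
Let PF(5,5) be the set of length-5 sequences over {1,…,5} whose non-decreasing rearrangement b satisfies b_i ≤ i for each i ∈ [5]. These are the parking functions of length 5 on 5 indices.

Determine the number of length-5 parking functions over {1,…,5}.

#PF = (5+1−5)·(5+1)^{5−1} = 1×1296 = 1296
Example (5,3,2,4,1) → sorted (1,2,3,4,5): b_i ≤ i ∀i, a PF.

1296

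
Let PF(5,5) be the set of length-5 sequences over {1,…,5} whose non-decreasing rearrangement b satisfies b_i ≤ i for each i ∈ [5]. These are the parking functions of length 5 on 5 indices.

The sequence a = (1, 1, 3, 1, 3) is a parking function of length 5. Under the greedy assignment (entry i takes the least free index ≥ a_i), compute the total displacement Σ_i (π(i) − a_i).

6

Σπ = 15 ({1..5} each once); Σa = 1+1+3+1+3 = 9; disp = 15−9 = 6.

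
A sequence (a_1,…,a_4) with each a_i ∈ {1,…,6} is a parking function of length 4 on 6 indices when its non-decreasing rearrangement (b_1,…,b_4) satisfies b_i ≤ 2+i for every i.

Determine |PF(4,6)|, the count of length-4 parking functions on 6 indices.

|PF(4,6)| = 3·7^3 = 3×343 = 1029 (Pollak)
E.g. (3,6,1,2) → sorted (1,2,3,6): b_i ≤ 2+i ∀i, a PF.

1029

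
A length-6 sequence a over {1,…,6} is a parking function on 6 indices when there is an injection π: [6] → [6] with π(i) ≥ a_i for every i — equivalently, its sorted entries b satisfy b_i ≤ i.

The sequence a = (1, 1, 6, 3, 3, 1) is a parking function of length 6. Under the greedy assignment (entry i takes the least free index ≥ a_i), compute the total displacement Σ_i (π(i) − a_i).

6

Σπ = 6·7/2 = 21 (π permutes [6]); Σa = 1+1+6+3+3+1 = 15; disp = 21−15 = 6.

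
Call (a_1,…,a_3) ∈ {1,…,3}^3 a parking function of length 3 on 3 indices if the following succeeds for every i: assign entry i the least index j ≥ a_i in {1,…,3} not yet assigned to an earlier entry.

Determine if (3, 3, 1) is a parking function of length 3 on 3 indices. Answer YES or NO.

NO

Rearranged: b = (1, 3, 3).
  b_1=1 ≤ 1
  b_2=3 > 2
  fails at i=2 ⇒ NO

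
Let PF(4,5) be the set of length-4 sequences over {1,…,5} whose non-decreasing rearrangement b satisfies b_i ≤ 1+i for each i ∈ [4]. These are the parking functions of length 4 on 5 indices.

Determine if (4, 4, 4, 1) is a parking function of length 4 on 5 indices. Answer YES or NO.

NO

Sorted: b = (1, 4, 4, 4).
  b_1=1 ≤ 2
  b_2=4 > 3
  fails at i=2 ⇒ NO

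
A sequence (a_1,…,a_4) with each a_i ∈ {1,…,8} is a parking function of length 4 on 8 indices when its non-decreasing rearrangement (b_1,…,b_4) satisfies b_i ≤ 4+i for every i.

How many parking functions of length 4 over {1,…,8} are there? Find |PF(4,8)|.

|PF(4,8)| = (8+1−4)·(8+1)^{4−1} = 5 · 729 = 3645 (Pollak)
One tuple (3,7,3,7) → sorted (3,3,7,7): b_i ≤ 4+i ∀i, a PF.

3645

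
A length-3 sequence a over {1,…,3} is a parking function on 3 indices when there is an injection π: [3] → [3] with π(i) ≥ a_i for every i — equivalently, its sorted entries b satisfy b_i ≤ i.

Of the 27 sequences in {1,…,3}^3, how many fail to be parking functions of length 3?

11

#PF = 1·4^2 = 1×16 = 16 (Pollak)
One tuple (3,3,1) → sorted (1,3,3): b_2=3>2, not a PF.
3^3 − 16 = 27 − 16 = 11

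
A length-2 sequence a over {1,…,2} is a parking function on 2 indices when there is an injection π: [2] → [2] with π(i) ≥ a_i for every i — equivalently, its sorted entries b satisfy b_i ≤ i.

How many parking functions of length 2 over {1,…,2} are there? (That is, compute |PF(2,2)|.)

3

|PF| = (3−2)·3^(2−1) = 1 · 3 = 3 (Pollak)
Example (1,2) → sorted (1,2): b_i ≤ i ∀i, a PF.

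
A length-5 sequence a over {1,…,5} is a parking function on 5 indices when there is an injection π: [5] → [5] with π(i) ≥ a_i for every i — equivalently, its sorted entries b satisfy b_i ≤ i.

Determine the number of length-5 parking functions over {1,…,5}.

|PF| = (5−5+1)·(5+1)^(5−1) = 1×1296 = 1296 [KW]
Example (1,4,2,1,2) → sorted (1,1,2,2,4): b_i ≤ i ∀i, a PF.

1296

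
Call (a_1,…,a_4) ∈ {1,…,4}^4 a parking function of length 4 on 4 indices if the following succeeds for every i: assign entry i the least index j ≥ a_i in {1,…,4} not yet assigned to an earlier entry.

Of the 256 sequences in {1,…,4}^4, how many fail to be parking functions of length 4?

#PF = 1·5^3 = 1×125 = 125 (Konheim–Weiss)
E.g. (4,3,4,2) → sorted (2,3,4,4): b_1=2>1, not a PF.
4^4 − 125 = 256 − 125 = 131

131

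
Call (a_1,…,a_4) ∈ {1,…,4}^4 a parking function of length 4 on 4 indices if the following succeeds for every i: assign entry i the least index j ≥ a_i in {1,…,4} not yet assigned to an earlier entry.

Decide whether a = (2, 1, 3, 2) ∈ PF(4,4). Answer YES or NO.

Rearranged: b = (1, 2, 2, 3).
  b_1=1 ≤ 1
  b_2=2 ≤ 2
  b_3=2 ≤ 3
  b_4=3 ≤ 4
All bounds hold ⇒ YES

YES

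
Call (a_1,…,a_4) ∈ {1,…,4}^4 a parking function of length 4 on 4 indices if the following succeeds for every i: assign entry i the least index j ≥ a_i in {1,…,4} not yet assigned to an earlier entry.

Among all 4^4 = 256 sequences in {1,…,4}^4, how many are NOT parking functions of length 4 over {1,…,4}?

131

|PF| = 1·5^3 = 1 · 125 = 125 (Konheim–Weiss)
Example (4,3,4,2) → sorted (2,3,4,4): b_1=2>1, not a PF.
So 256 − 125 = 131 fail.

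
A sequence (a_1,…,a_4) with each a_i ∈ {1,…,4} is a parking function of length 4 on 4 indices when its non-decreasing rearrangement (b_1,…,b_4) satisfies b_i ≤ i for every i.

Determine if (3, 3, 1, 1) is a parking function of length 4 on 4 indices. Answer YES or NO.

YES

Sorted: b = (1, 1, 3, 3).
  b_1=1 ≤ 1
  b_2=1 ≤ 2
  b_3=3 ≤ 3
  b_4=3 ≤ 4
All bounds hold ⇒ YES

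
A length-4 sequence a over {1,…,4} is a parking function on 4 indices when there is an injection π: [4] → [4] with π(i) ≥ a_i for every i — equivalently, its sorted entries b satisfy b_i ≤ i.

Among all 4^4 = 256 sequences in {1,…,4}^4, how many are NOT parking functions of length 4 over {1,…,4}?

131

Count = (5−4)·5^(4−1) = 1·125 = 125 [KW]
One tuple (3,4,4,2) → sorted (2,3,4,4): b_1=2>1, not a PF.
4^4 − 125 = 256 − 125 = 131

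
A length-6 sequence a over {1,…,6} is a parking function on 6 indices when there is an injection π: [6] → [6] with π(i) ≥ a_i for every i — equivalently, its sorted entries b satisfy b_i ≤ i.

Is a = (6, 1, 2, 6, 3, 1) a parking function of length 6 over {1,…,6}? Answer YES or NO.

Order a: b = (1, 1, 2, 3, 6, 6).
  b_1=1 ≤ 1
  b_2=1 ≤ 2
  b_3=2 ≤ 3
  b_4=3 ≤ 4
  b_5=6 > 5
  fails at i=5 ⇒ NO

NO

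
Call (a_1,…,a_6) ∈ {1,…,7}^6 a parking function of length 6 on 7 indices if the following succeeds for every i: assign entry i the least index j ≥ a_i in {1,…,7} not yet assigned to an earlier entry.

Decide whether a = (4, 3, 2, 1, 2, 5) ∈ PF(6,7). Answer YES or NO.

Sorted: b = (1, 2, 2, 3, 4, 5).
  b_1=1 ≤ 2
  b_2=2 ≤ 3
  b_3=2 ≤ 4
  b_4=3 ≤ 5
  b_5=4 ≤ 6
  b_6=5 ≤ 7
All bounds hold ⇒ YES

YES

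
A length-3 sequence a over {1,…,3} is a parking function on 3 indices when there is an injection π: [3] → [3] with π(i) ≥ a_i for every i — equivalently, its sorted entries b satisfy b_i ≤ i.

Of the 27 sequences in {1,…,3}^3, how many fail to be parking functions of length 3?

11

|PF| = (3−3+1)·(3+1)^(3−1) = 1×16 = 16 (Konheim–Weiss)
Example (2,2,2) → sorted (2,2,2): b_1=2>1, not a PF.
So 27 − 16 = 11 fail.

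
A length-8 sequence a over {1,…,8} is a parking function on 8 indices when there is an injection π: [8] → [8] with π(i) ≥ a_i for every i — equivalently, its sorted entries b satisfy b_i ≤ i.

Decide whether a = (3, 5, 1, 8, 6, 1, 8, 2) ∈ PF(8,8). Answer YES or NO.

NO

Order a: b = (1, 1, 2, 3, 5, 6, 8, 8).
  b_1=1 ≤ 1
  b_2=1 ≤ 2
  b_3=2 ≤ 3
  b_4=3 ≤ 4
  b_5=5 ≤ 5
  b_6=6 ≤ 6
  b_7=8 > 7
  fails at i=7 ⇒ NO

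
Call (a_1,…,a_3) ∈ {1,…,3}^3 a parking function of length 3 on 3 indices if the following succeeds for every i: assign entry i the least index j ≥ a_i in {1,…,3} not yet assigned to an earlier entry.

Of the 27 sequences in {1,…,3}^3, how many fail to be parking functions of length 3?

#PF = (3+1−3)·(3+1)^{3−1} = 1 · 16 = 16
Check (3,3,3) → sorted (3,3,3): b_1=3>1, not a PF.
3^3 − 16 = 27 − 16 = 11

11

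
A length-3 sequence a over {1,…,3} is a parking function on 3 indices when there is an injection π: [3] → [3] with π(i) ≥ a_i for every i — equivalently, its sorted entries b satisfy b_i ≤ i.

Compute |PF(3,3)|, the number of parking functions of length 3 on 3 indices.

16

#PF = 1·4^2 = 1×16 = 16 [KW]
One tuple (3,1,1) → sorted (1,1,3): b_i ≤ i ∀i, a PF.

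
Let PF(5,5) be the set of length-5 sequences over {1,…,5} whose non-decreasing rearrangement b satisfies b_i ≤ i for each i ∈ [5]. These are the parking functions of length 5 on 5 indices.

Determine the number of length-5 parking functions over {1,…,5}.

1296

Count = (5+1−5)·(5+1)^{5−1} = 1 · 1296 = 1296 (Konheim–Weiss)
E.g. (2,2,1,4,3) → sorted (1,2,2,3,4): b_i ≤ i ∀i, a PF.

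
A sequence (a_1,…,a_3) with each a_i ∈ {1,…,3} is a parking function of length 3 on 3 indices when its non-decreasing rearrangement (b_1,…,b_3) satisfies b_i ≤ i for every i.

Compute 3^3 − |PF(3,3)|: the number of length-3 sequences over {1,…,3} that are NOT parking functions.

11

|PF| = (3−3+1)·(3+1)^(3−1) = 1·16 = 16 (Pollak)
Check (1,3,3) → sorted (1,3,3): b_2=3>2, not a PF.
So 27 − 16 = 11 fail.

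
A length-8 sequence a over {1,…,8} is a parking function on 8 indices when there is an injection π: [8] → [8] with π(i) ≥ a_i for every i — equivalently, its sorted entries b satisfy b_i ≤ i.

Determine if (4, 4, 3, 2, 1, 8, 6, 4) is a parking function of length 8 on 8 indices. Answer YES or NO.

YES

Rearranged: b = (1, 2, 3, 4, 4, 4, 6, 8).
  b_1=1 ≤ 1
  b_2=2 ≤ 2
  b_3=3 ≤ 3
  b_4=4 ≤ 4
  b_5=4 ≤ 5
  b_6=4 ≤ 6
  b_7=6 ≤ 7
  b_8=8 ≤ 8
All bounds hold ⇒ YES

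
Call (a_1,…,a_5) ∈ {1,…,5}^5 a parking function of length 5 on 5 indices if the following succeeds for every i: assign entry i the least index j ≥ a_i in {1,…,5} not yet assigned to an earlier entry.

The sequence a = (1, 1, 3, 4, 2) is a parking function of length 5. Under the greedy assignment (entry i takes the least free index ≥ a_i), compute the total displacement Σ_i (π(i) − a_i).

4

Σπ(i) = 1+…+5 = 15; Σa = 1+1+3+4+2 = 11; disp = 15−11 = 4.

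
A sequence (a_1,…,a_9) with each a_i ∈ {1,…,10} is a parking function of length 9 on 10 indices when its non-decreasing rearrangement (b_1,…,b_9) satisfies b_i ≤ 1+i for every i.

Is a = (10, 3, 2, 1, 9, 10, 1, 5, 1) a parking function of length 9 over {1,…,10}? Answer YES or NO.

NO

Order a: b = (1, 1, 1, 2, 3, 5, 9, 10, 10).
  b_1=1 ≤ 2
  b_2=1 ≤ 3
  b_3=1 ≤ 4
  b_4=2 ≤ 5
  b_5=3 ≤ 6
  b_6=5 ≤ 7
  b_7=9 > 8
  fails at i=7 ⇒ NO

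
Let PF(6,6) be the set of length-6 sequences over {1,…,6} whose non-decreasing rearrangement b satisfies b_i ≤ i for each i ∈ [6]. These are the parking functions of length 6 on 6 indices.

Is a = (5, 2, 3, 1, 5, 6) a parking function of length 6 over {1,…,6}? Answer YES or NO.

NO

Order a: b = (1, 2, 3, 5, 5, 6).
  b_1=1 ≤ 1
  b_2=2 ≤ 2
  b_3=3 ≤ 3
  b_4=5 > 4
  fails at i=4 ⇒ NO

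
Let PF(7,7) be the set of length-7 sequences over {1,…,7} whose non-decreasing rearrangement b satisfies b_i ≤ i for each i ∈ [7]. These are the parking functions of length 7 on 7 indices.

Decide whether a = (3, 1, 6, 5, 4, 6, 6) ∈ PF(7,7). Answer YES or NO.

NO

Order a: b = (1, 3, 4, 5, 6, 6, 6).
  b_1=1 ≤ 1
  b_2=3 > 2
  fails at i=2 ⇒ NO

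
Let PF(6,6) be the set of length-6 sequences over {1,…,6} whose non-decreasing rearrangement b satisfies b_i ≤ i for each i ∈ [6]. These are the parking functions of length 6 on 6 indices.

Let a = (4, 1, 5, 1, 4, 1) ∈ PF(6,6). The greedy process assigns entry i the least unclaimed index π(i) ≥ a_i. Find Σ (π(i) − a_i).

5

Σπ = 6·7/2 = 21 (π permutes [6]); Σa = 4+1+5+1+4+1 = 16; disp = 21−16 = 5.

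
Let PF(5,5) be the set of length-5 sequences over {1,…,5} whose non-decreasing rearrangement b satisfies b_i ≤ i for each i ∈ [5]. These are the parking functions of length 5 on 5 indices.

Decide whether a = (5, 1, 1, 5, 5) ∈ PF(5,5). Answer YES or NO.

NO

Rearranged: b = (1, 1, 5, 5, 5).
  b_1=1 ≤ 1
  b_2=1 ≤ 2
  b_3=5 > 3
  fails at i=3 ⇒ NO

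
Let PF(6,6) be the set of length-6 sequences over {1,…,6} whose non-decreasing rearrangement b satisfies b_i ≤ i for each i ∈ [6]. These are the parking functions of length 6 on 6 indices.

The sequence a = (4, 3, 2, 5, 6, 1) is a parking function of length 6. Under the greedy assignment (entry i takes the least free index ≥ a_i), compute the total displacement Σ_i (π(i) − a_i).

Σπ = 21 ({1..6} each once); Σa = 4+3+2+5+6+1 = 21; disp = 21−21 = 0.

0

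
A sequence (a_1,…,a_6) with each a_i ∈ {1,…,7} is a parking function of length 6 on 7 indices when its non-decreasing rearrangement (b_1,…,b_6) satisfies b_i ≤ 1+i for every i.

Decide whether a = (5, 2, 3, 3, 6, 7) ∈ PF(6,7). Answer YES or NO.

Order a: b = (2, 3, 3, 5, 6, 7).
  b_1=2 ≤ 2
  b_2=3 ≤ 3
  b_3=3 ≤ 4
  b_4=5 ≤ 5
  b_5=6 ≤ 6
  b_6=7 ≤ 7
All bounds hold ⇒ YES

YES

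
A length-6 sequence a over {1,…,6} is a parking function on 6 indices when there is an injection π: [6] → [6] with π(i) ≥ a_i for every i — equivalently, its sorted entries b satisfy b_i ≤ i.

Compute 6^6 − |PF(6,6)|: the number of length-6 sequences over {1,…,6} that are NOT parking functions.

|PF(6,6)| = (7−6)·7^(6−1) = 1×16807 = 16807 (Konheim–Weiss)
One tuple (4,5,6,6,4,4) → sorted (4,4,4,5,6,6): b_1=4>1, not a PF.
Total 46656; non-PF = 46656−16807 = 29849

29849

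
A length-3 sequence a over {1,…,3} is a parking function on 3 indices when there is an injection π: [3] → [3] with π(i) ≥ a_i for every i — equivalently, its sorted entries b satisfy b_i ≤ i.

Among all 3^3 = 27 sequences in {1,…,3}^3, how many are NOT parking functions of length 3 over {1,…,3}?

|PF| = (3+1−3)·(3+1)^{3−1} = 1×16 = 16 (Pollak)
Check (3,3,3) → sorted (3,3,3): b_1=3>1, not a PF.
Total 27; non-PF = 27−16 = 11

11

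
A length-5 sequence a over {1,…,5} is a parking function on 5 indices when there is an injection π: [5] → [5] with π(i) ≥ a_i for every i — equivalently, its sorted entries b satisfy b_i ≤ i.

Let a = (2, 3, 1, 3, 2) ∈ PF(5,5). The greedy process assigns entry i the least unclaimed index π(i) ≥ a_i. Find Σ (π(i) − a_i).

Σπ = 15 ({1..5} each once); Σa = 2+3+1+3+2 = 11; disp = 15−11 = 4.

4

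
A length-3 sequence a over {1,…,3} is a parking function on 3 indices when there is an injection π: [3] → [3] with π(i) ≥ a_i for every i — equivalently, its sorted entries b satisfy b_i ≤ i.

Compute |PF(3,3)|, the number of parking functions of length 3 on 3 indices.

Count = (4−3)·4^(3−1) = 1·16 = 16 (Konheim–Weiss)
E.g. (2,3,1) → sorted (1,2,3): b_i ≤ i ∀i, a PF.

16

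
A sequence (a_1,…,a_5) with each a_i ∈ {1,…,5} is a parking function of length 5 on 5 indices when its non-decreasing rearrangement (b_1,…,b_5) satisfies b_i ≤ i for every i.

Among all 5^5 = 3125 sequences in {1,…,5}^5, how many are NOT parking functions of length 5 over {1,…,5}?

Count = 1·6^4 = 1×1296 = 1296 (Konheim–Weiss)
Check (5,4,5,2,2) → sorted (2,2,4,5,5): b_1=2>1, not a PF.
5^5 − 1296 = 3125 − 1296 = 1829

1829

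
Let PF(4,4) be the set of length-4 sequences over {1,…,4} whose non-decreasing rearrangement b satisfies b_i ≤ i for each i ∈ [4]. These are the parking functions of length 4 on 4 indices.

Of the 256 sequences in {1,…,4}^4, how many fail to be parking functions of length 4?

131

|PF(4,4)| = (4−4+1)·(4+1)^(4−1) = 1·125 = 125 (Pollak)
E.g. (4,4,4,4) → sorted (4,4,4,4): b_1=4>1, not a PF.
4^4 − 125 = 256 − 125 = 131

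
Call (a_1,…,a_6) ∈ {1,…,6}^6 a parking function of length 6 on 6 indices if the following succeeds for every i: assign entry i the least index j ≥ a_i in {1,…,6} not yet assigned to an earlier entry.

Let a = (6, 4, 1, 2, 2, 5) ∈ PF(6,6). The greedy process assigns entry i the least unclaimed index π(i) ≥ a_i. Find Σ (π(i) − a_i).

Σπ = 6·7/2 = 21 (π permutes [6]); Σa = 6+4+1+2+2+5 = 20; disp = 21−20 = 1.

1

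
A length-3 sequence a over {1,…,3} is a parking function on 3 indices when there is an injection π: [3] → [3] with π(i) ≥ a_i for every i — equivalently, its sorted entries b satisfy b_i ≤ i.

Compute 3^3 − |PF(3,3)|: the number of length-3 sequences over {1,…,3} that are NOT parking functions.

|PF| = (4−3)·4^(3−1) = 1×16 = 16
One tuple (3,2,2) → sorted (2,2,3): b_1=2>1, not a PF.
3^3 − 16 = 27 − 16 = 11

11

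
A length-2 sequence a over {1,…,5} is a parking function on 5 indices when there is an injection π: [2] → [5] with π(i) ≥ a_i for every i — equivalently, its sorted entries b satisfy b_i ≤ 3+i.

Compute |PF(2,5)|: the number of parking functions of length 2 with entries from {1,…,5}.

24

|PF| = (5+1−2)·(5+1)^{2−1} = 4·6 = 24 [KW]
One tuple (3,3) → sorted (3,3): b_i ≤ 3+i ∀i, a PF.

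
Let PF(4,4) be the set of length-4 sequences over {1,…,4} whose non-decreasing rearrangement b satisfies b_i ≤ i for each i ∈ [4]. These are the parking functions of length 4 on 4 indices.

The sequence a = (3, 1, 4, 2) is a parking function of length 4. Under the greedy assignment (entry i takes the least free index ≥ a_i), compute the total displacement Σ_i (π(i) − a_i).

Σπ(i) = 1+…+4 = 10; Σa = 3+1+4+2 = 10; disp = 10−10 = 0.

0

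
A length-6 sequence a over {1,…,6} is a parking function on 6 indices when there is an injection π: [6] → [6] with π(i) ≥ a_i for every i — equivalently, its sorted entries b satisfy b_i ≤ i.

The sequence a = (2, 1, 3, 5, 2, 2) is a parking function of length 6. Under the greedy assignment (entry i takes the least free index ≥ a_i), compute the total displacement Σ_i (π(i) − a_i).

6

Σπ = 21 ({1..6} each once); Σa = 2+1+3+5+2+2 = 15; disp = 21−15 = 6.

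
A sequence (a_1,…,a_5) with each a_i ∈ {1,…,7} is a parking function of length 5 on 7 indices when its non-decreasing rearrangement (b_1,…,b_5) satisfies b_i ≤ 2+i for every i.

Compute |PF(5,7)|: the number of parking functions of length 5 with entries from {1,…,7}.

12288

Count = (7−5+1)·(7+1)^(5−1) = 3·4096 = 12288 (Konheim–Weiss)
Check (5,5,4,4,1) → sorted (1,4,4,5,5): b_i ≤ 2+i ∀i, a PF.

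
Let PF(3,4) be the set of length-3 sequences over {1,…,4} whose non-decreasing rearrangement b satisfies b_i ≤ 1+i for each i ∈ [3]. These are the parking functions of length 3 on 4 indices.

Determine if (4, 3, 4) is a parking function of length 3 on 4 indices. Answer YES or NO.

Rearranged: b = (3, 4, 4).
  b_1=3 > 2
  fails at i=1 ⇒ NO

NO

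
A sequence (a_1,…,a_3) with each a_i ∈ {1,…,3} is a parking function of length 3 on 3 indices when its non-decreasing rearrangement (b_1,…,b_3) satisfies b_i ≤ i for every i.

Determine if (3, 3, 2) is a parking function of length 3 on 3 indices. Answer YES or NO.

Order a: b = (2, 3, 3).
  b_1=2 > 1
  fails at i=1 ⇒ NO

NO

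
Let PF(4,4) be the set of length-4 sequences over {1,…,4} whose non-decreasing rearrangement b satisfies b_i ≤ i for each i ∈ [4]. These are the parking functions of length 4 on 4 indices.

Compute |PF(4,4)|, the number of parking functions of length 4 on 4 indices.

125

#PF = (5−4)·5^(4−1) = 1×125 = 125 [KW]
Example (1,3,3,1) → sorted (1,1,3,3): b_i ≤ i ∀i, a PF.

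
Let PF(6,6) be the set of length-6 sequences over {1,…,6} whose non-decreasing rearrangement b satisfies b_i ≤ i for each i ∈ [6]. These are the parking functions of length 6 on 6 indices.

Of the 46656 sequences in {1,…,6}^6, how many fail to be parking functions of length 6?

29849

|PF| = (6−6+1)·(6+1)^(6−1) = 1·16807 = 16807 (Pollak)
One tuple (6,5,3,6,3,5) → sorted (3,3,5,5,6,6): b_1=3>1, not a PF.
Total 46656; non-PF = 46656−16807 = 29849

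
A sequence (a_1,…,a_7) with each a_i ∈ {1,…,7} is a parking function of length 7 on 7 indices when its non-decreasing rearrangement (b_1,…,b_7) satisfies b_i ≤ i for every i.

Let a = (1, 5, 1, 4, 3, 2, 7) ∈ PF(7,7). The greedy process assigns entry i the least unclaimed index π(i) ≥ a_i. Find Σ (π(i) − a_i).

5

Σπ(i) = 1+…+7 = 28; Σa = 1+5+1+4+3+2+7 = 23; disp = 28−23 = 5.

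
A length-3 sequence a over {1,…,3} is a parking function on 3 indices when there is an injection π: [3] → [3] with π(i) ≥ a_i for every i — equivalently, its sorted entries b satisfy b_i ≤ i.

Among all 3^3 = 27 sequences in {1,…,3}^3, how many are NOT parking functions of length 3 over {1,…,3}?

11

Count = 1·4^2 = 1·16 = 16 [KW]
Check (2,3,3) → sorted (2,3,3): b_1=2>1, not a PF.
So 27 − 16 = 11 fail.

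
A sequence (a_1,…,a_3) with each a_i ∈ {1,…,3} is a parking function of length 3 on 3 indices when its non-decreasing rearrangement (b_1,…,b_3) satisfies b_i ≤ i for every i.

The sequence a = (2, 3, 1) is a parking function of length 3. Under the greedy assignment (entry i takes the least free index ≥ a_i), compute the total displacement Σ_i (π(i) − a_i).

0

Σπ = 3·4/2 = 6 (π permutes [3]); Σa = 2+3+1 = 6; disp = 6−6 = 0.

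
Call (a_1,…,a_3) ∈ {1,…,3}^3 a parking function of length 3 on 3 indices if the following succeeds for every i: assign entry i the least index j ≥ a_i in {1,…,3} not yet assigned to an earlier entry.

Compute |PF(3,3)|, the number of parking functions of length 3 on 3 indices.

16

Count = (3+1−3)·(3+1)^{3−1} = 1·16 = 16 [KW]
Example (2,1,1) → sorted (1,1,2): b_i ≤ i ∀i, a PF.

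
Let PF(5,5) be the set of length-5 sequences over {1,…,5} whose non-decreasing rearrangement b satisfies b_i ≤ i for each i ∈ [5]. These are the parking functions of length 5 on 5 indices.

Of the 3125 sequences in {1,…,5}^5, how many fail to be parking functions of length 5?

|PF| = (5+1−5)·(5+1)^{5−1} = 1 · 1296 = 1296 [KW]
Check (5,5,3,4,5) → sorted (3,4,5,5,5): b_1=3>1, not a PF.
Total 3125; non-PF = 3125−1296 = 1829

1829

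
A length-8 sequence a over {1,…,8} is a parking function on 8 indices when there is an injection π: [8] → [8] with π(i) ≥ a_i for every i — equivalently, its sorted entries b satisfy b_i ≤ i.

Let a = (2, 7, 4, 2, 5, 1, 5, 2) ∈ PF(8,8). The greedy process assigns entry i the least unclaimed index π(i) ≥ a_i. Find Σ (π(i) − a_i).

8

Σπ = 8·9/2 = 36 (π permutes [8]); Σa = 2+7+4+2+5+1+5+2 = 28; disp = 36−28 = 8.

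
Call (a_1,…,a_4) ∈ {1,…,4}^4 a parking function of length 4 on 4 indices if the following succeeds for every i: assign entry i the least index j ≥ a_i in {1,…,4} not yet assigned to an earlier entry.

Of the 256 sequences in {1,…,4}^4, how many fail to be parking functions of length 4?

Count = 1·5^3 = 1×125 = 125
Example (2,3,4,3) → sorted (2,3,3,4): b_1=2>1, not a PF.
So 256 − 125 = 131 fail.

131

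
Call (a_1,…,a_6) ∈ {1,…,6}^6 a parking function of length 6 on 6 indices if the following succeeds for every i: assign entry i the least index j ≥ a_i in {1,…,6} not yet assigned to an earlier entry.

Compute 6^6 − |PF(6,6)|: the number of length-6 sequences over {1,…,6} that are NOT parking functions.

|PF(6,6)| = (7−6)·7^(6−1) = 1 · 16807 = 16807 (Pollak)
E.g. (2,6,6,6,1,2) → sorted (1,2,2,6,6,6): b_4=6>4, not a PF.
6^6 − 16807 = 46656 − 16807 = 29849

29849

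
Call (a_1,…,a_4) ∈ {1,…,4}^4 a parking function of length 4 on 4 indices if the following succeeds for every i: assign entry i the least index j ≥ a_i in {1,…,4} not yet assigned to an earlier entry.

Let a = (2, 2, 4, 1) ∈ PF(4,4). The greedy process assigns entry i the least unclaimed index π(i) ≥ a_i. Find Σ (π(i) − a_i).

1

Σπ = 4·5/2 = 10 (π permutes [4]); Σa = 2+2+4+1 = 9; disp = 10−9 = 1.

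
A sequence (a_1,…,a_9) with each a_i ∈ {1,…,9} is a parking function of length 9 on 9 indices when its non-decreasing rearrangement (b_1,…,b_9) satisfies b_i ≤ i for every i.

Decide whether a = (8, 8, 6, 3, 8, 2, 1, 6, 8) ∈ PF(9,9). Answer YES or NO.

NO

Order a: b = (1, 2, 3, 6, 6, 8, 8, 8, 8).
  b_1=1 ≤ 1
  b_2=2 ≤ 2
  b_3=3 ≤ 3
  b_4=6 > 4
  fails at i=4 ⇒ NO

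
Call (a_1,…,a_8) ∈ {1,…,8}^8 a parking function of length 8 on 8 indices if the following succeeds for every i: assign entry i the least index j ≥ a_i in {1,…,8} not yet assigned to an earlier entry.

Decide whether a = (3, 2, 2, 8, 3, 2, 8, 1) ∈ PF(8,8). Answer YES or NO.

NO

Sorted: b = (1, 2, 2, 2, 3, 3, 8, 8).
  b_1=1 ≤ 1
  b_2=2 ≤ 2
  b_3=2 ≤ 3
  b_4=2 ≤ 4
  b_5=3 ≤ 5
  b_6=3 ≤ 6
  b_7=8 > 7
  fails at i=7 ⇒ NO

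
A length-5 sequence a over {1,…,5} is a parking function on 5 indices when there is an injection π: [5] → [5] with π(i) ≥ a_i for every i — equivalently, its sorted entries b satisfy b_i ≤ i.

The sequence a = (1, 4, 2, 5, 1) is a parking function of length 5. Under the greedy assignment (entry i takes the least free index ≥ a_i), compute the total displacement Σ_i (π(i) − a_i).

2

Σπ = 15 ({1..5} each once); Σa = 1+4+2+5+1 = 13; disp = 15−13 = 2.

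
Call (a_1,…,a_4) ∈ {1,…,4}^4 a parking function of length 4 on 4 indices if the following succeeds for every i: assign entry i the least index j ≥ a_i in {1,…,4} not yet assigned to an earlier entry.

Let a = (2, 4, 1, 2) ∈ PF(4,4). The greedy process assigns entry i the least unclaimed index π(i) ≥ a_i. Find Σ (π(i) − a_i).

Σπ = 4·5/2 = 10 (π permutes [4]); Σa = 2+4+1+2 = 9; disp = 10−9 = 1.

1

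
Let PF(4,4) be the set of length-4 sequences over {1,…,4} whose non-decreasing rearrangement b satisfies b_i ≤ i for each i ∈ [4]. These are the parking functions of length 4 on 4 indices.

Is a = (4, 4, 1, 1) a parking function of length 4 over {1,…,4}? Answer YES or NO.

NO

Order a: b = (1, 1, 4, 4).
  b_1=1 ≤ 1
  b_2=1 ≤ 2
  b_3=4 > 3
  fails at i=3 ⇒ NO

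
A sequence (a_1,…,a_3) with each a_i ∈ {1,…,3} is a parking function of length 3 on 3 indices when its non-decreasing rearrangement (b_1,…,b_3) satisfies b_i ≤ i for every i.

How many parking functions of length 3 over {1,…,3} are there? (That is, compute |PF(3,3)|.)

|PF| = (3−3+1)·(3+1)^(3−1) = 1 · 16 = 16
Example (1,1,1) → sorted (1,1,1): b_i ≤ i ∀i, a PF.

16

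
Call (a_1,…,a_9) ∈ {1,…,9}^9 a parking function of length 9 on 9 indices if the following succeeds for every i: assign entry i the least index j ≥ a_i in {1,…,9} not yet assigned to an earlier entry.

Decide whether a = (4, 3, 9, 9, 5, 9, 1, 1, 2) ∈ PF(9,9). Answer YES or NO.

Rearranged: b = (1, 1, 2, 3, 4, 5, 9, 9, 9).
  b_1=1 ≤ 1
  b_2=1 ≤ 2
  b_3=2 ≤ 3
  b_4=3 ≤ 4
  b_5=4 ≤ 5
  b_6=5 ≤ 6
  b_7=9 > 7
  fails at i=7 ⇒ NO

NO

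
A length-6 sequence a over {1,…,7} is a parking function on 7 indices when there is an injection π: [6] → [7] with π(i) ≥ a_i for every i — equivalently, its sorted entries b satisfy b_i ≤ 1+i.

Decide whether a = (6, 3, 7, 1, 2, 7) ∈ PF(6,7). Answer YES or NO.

NO

Order a: b = (1, 2, 3, 6, 7, 7).
  b_1=1 ≤ 2
  b_2=2 ≤ 3
  b_3=3 ≤ 4
  b_4=6 > 5
  fails at i=4 ⇒ NO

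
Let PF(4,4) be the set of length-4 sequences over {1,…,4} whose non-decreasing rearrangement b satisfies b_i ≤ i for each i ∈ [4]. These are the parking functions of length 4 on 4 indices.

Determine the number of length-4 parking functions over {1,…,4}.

Count = 1·5^3 = 1×125 = 125 (Pollak)
Check (1,1,4,3) → sorted (1,1,3,4): b_i ≤ i ∀i, a PF.

125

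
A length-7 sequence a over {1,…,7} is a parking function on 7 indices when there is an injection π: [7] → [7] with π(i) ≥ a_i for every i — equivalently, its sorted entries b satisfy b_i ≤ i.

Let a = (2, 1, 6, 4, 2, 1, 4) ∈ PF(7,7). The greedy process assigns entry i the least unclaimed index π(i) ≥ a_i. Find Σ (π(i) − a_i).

8

Σπ = 7·8/2 = 28 (π permutes [7]); Σa = 2+1+6+4+2+1+4 = 20; disp = 28−20 = 8.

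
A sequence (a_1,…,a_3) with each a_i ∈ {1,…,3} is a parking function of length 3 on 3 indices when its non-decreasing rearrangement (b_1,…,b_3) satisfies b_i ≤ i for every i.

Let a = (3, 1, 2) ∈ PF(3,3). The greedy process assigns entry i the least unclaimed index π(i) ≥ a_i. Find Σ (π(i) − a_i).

0

Σπ = 3·4/2 = 6 (π permutes [3]); Σa = 3+1+2 = 6; disp = 6−6 = 0.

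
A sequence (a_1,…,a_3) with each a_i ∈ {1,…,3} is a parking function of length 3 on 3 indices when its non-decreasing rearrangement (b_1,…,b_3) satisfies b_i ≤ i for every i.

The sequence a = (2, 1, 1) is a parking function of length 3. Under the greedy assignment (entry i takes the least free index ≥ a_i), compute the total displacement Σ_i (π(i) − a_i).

Σπ = 6 ({1..3} each once); Σa = 2+1+1 = 4; disp = 6−4 = 2.

2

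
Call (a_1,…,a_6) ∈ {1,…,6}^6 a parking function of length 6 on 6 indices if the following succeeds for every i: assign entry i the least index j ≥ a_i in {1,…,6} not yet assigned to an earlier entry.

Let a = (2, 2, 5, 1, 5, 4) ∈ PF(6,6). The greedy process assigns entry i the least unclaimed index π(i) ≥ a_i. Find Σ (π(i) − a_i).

2

Σπ = 6·7/2 = 21 (π permutes [6]); Σa = 2+2+5+1+5+4 = 19; disp = 21−19 = 2.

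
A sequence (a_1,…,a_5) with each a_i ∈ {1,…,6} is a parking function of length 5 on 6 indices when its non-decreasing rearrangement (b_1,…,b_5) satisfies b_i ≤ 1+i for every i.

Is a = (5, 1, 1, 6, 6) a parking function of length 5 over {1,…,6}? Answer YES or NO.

NO

Rearranged: b = (1, 1, 5, 6, 6).
  b_1=1 ≤ 2
  b_2=1 ≤ 3
  b_3=5 > 4
  fails at i=3 ⇒ NO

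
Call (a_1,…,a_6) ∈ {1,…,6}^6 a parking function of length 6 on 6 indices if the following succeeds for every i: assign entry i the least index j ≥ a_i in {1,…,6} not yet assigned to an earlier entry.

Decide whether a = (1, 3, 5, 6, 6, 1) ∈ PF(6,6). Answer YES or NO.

Rearranged: b = (1, 1, 3, 5, 6, 6).
  b_1=1 ≤ 1
  b_2=1 ≤ 2
  b_3=3 ≤ 3
  b_4=5 > 4
  fails at i=4 ⇒ NO

NO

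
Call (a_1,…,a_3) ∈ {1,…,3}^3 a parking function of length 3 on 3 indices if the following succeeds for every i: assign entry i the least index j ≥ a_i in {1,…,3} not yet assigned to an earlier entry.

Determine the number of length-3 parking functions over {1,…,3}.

Count = (4−3)·4^(3−1) = 1 · 16 = 16 [KW]
Example (2,1,2) → sorted (1,2,2): b_i ≤ i ∀i, a PF.

16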